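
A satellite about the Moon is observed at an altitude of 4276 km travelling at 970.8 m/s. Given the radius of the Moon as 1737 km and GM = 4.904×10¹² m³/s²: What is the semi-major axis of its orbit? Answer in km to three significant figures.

r = 1737 + 4276 = 6013.0 km = 6.013×10⁶ m.
Vis-viva rearranged: 1/a = 2/r − v²/μ = 3.326×10⁻⁷ − 1.922×10⁻⁷ = 1.404×10⁻⁷ m⁻¹.
a = 7.121×10⁶ m = 7120.9 km.

a ≈ 7120 km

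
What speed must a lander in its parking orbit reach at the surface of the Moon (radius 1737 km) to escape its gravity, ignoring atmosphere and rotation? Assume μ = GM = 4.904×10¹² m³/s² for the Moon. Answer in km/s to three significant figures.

v_esc ≈ 2.38 km/s

r = R = 1.737×10⁶ m.
Escape speed v_esc = √(2μ/r) = √(2 × 4.904×10¹² / 1.737×10⁶) = √(5.647×10⁶) = 2376 m/s.
= 2.376 km/s.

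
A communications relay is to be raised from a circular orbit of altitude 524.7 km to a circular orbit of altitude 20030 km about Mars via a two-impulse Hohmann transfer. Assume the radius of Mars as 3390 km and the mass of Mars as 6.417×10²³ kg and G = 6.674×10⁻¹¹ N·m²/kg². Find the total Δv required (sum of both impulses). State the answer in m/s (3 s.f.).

μ = GM = 6.674×10⁻¹¹ × 6.417×10²³ = 4.283×10¹³ m³/s².
r₁ = 3390 + 524.7 = 3914.7 km = 3.9147×10⁶ m.
r₂ = 3390 + 20030 = 23420 km = 2.3420×10⁷ m.
Transfer ellipse a_t = (r₁ + r₂)/2 = 1.367×10⁷ m.
At r₁: circular v_c1 = √(μ/r₁) = 3308 m/s; transfer-periapsis v_p = √[μ(2/r₁ − 1/a_t)] = 4330 m/s.
Δv₁ = v_p − v_c1 = 1022 m/s.
At r₂: circular v_c2 = √(μ/r₂) = 1352 m/s; transfer-apoapsis v_a = √[μ(2/r₂ − 1/a_t)] = 723.7 m/s.
Δv₂ = v_c2 − v_a = 628.6 m/s.
Total Δv = Δv₁ + Δv₂ = 1651 m/s.

Δv_total ≈ 1650 m/s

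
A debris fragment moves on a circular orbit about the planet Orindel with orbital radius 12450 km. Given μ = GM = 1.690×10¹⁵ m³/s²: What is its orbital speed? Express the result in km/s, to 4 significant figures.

r = 12450 km = 1.245×10⁷ m.
For a circular orbit v = √(μ/r) = √(1.690×10¹⁵ / 1.245×10⁷) = √(1.357×10⁸) = 11650 m/s.
That is 11.65 km/s.

v ≈ 11.65 km/s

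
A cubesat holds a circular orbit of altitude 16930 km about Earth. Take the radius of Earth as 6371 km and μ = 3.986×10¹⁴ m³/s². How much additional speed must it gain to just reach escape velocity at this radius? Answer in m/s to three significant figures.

Δv ≈ 1710 m/s

r = 6371 + 16930 = 23301 km = 2.3301×10⁷ m.
Circular speed v_c = √(μ/r) = 4136 m/s.
Escape speed v_esc = √(2μ/r) = √2 × v_c = 5849 m/s.
Δv = v_esc − v_c = 1713 m/s.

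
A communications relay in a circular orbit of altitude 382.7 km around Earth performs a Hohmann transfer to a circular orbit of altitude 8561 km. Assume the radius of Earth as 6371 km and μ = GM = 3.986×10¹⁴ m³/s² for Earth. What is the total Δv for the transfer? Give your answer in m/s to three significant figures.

Δv_total ≈ 2420 m/s

r₁ = 6371 + 382.7 = 6753.7 km = 6.7537×10⁶ m.
r₂ = 6371 + 8561 = 14932 km = 1.4932×10⁷ m.
Transfer ellipse a_t = (r₁ + r₂)/2 = 1.084×10⁷ m.
At r₁: circular v_c1 = √(μ/r₁) = 7682 m/s; transfer-perigee v_p = √[μ(2/r₁ − 1/a_t)] = 9015 m/s.
Δv₁ = v_p − v_c1 = 1333 m/s.
At r₂: circular v_c2 = √(μ/r₂) = 5167 m/s; transfer-apogee v_a = √[μ(2/r₂ − 1/a_t)] = 4078 m/s.
Δv₂ = v_c2 − v_a = 1089 m/s.
Total Δv = Δv₁ + Δv₂ = 2422 m/s.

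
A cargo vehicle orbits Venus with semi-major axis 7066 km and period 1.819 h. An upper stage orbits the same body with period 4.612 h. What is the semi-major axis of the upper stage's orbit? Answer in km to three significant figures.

Kepler's third law: a³ ∝ T², so a₂ = a₁ (T₂/T₁)^(2/3).
T₂/T₁ = 2.535, (T₂/T₁)^(2/3) = 1.859.
a₂ = 7066 × 1.859 = 13140 km.

a₂ ≈ 13100 km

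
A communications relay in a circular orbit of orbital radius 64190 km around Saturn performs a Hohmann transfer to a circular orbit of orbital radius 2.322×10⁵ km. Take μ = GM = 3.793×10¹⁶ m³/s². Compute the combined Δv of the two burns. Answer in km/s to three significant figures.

r₁ = 64190 km = 6.419×10⁷ m.
r₂ = 2.322×10⁵ km = 2.322×10⁸ m.
Transfer ellipse a_t = (r₁ + r₂)/2 = 1.482×10⁸ m.
At r₁: circular v_c1 = √(μ/r₁) = 24310 m/s; transfer-perikrone v_p = √[μ(2/r₁ − 1/a_t)] = 30430 m/s.
Δv₁ = v_p − v_c1 = 6119 m/s.
At r₂: circular v_c2 = √(μ/r₂) = 12780 m/s; transfer-apokrone v_a = √[μ(2/r₂ − 1/a_t)] = 8412 m/s.
Δv₂ = v_c2 − v_a = 4369 m/s.
Total Δv = Δv₁ + Δv₂ = 10490 m/s = 10.49 km/s.

Δv_total ≈ 10.5 km/s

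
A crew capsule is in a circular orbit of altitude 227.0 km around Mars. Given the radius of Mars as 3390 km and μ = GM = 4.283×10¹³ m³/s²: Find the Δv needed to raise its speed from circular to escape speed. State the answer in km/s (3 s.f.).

r = 3390 + 227.0 = 3617.0 km = 3.6170×10⁶ m.
Circular speed v_c = √(μ/r) = 3441 m/s.
Escape speed v_esc = √(2μ/r) = √2 × v_c = 4866 m/s.
Δv = v_esc − v_c = 1425 m/s = 1.425 km/s.

Δv ≈ 1.43 km/s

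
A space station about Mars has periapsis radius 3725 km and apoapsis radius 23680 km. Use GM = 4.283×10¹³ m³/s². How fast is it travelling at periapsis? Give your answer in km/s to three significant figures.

Semi-major axis a = (r_p + r_a)/2 = 13702 km = 1.370×10⁷ m.
Vis-viva: v² = μ(2/r − 1/a) = 4.283×10¹³ × (5.369×10⁻⁷ − 7.298×10⁻⁸) = 1.987×10⁷ m²/s².
v = 4458 m/s = 4.458 km/s.

v ≈ 4.46 km/s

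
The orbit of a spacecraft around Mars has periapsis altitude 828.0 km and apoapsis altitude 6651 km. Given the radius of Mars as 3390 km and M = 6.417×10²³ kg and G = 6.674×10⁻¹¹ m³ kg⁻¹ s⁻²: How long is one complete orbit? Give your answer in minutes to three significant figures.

μ = GM = 6.674×10⁻¹¹ × 6.417×10²³ = 4.283×10¹³ m³/s².
r_p = 3390 + 828.0 = 4218.0 km = 4.2180×10⁶ m.
r_a = 3390 + 6651 = 10041 km = 1.0041×10⁷ m.
Semi-major axis a = (r_p + r_a)/2 = (4218.0 + 10041)/2 = 7129.5 km = 7.130×10⁶ m.
By Kepler's third law T = 2π√(a³/μ) = 2π × 2.909×10³ = 1.828×10⁴ s.
= 304.6 minutes.

T ≈ 305 minutes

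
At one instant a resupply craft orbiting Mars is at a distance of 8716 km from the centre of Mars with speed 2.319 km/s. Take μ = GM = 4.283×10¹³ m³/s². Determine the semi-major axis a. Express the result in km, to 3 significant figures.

a ≈ 9620 km

r = 8.716×10⁶ m.
Vis-viva rearranged: 1/a = 2/r − v²/μ = 2.295×10⁻⁷ − 1.256×10⁻⁷ = 1.039×10⁻⁷ m⁻¹.
a = 9.624×10⁶ m = 9624.4 km.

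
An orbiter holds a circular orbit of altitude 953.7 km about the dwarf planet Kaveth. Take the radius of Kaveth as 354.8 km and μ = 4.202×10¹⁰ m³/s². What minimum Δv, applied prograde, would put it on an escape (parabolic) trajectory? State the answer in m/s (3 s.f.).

Δv ≈ 74.2 m/s

r = 354.8 + 953.7 = 1308.5 km = 1.3085×10⁶ m.
Circular speed v_c = √(μ/r) = 179.2 m/s.
Escape speed v_esc = √(2μ/r) = √2 × v_c = 253.4 m/s.
Δv = v_esc − v_c = 74.23 m/s.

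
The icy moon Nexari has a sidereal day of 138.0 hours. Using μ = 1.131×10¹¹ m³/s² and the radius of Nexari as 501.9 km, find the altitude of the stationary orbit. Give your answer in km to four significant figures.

T = 138.0 hours = 4.968×10⁵ s.
A synchronous orbit has period T, so by Kepler's third law a = (μT²/4π²)^(1/3).
μT²/4π² = 1.131×10¹¹ × (4.968×10⁵)² / 39.48 = 7.071×10²⁰ m³.
a = 8.909×10⁶ m = 8908.9 km.
Altitude h = a − R = 8908.9 − 501.9 = 8407.0 km.

h_sync ≈ 8407 km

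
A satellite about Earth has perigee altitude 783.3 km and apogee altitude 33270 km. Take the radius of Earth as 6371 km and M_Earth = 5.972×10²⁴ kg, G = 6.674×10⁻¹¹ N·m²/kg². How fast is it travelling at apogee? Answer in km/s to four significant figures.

μ = GM = 6.674×10⁻¹¹ × 5.972×10²⁴ = 3.986×10¹⁴ m³/s².
r_p = 6371 + 783.3 = 7154.3 km = 7.1543×10⁶ m.
r_a = 6371 + 33270 = 39641 km = 3.9641×10⁷ m.
Semi-major axis a = (r_p + r_a)/2 = 23398 km = 2.340×10⁷ m.
Vis-viva: v² = μ(2/r − 1/a) = 3.986×10¹⁴ × (5.045×10⁻⁸ − 4.274×10⁻⁸) = 3.074×10⁶ m²/s².
v = 1753 m/s = 1.753 km/s.

v ≈ 1.753 km/s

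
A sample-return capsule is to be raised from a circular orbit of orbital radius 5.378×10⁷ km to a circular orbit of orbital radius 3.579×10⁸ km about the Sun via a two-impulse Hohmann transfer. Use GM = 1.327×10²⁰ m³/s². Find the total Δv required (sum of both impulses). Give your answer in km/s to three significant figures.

r₁ = 5.378×10⁷ km = 5.378×10¹⁰ m.
r₂ = 3.579×10⁸ km = 3.579×10¹¹ m.
Transfer ellipse a_t = (r₁ + r₂)/2 = 2.058×10¹¹ m.
At r₁: circular v_c1 = √(μ/r₁) = 49670 m/s; transfer-perihelion v_p = √[μ(2/r₁ − 1/a_t)] = 65500 m/s.
Δv₁ = v_p − v_c1 = 15830 m/s.
At r₂: circular v_c2 = √(μ/r₂) = 19260 m/s; transfer-aphelion v_a = √[μ(2/r₂ − 1/a_t)] = 9842 m/s.
Δv₂ = v_c2 − v_a = 9413 m/s.
Total Δv = Δv₁ + Δv₂ = 25240 m/s = 25.24 km/s.

Δv_total ≈ 25.2 km/s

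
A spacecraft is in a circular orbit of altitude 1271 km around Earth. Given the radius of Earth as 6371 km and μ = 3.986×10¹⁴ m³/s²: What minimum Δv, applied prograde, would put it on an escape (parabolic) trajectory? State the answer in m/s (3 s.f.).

Δv ≈ 2990 m/s

r = 6371 + 1271 = 7642.0 km = 7.6420×10⁶ m.
Circular speed v_c = √(μ/r) = 7222 m/s.
Escape speed v_esc = √(2μ/r) = √2 × v_c = 10210 m/s.
Δv = v_esc − v_c = 2992 m/s.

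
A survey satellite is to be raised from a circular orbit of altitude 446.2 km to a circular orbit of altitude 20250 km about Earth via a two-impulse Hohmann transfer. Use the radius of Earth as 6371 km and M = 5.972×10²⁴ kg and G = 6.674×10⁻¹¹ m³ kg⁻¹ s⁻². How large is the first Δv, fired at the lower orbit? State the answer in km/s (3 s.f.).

μ = GM = 6.674×10⁻¹¹ × 5.972×10²⁴ = 3.986×10¹⁴ m³/s².
r₁ = 6371 + 446.2 = 6817.2 km = 6.8172×10⁶ m.
r₂ = 6371 + 20250 = 26621 km = 2.6621×10⁷ m.
Transfer ellipse a_t = (r₁ + r₂)/2 = 1.672×10⁷ m.
At r₁: circular v_c1 = √(μ/r₁) = 7646 m/s; transfer-perigee v_p = √[μ(2/r₁ − 1/a_t)] = 9648 m/s.
Δv₁ = v_p − v_c1 = 2002 m/s.
= 2.002 km/s.

Δv ≈ 2.00 km/s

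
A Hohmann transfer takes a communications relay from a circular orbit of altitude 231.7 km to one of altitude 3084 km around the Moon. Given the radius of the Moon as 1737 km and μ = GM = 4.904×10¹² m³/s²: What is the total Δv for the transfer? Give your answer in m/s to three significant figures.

r₁ = 1737 + 231.7 = 1968.7 km = 1.9687×10⁶ m.
r₂ = 1737 + 3084 = 4821.0 km = 4.8210×10⁶ m.
Transfer ellipse a_t = (r₁ + r₂)/2 = 3.395×10⁶ m.
At r₁: circular v_c1 = √(μ/r₁) = 1578 m/s; transfer-perilune v_p = √[μ(2/r₁ − 1/a_t)] = 1881 m/s.
Δv₁ = v_p − v_c1 = 302.5 m/s.
At r₂: circular v_c2 = √(μ/r₂) = 1009 m/s; transfer-apolune v_a = √[μ(2/r₂ − 1/a_t)] = 768.0 m/s.
Δv₂ = v_c2 − v_a = 240.5 m/s.
Total Δv = Δv₁ + Δv₂ = 543.0 m/s.

Δv_total ≈ 543 m/s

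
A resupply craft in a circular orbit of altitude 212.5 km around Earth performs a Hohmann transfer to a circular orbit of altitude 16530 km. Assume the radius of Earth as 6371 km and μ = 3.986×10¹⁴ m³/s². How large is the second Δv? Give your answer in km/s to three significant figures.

r₁ = 6371 + 212.5 = 6583.5 km = 6.5835×10⁶ m.
r₂ = 6371 + 16530 = 22901 km = 2.2901×10⁷ m.
Transfer ellipse a_t = (r₁ + r₂)/2 = 1.474×10⁷ m.
At r₁: circular v_c1 = √(μ/r₁) = 7781 m/s; transfer-perigee v_p = √[μ(2/r₁ − 1/a_t)] = 9698 m/s.
At r₂: circular v_c2 = √(μ/r₂) = 4172 m/s; transfer-apogee v_a = √[μ(2/r₂ − 1/a_t)] = 2788 m/s.
Δv₂ = v_c2 − v_a = 1384 m/s.
= 1.384 km/s.

Δv ≈ 1.38 km/s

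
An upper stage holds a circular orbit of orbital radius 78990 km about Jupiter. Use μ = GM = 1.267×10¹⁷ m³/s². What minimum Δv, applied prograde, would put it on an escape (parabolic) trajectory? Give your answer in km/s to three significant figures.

Δv ≈ 16.6 km/s

r = 78990 km = 7.899×10⁷ m.
Circular speed v_c = √(μ/r) = 40050 m/s.
Escape speed v_esc = √(2μ/r) = √2 × v_c = 56640 m/s.
Δv = v_esc − v_c = 16590 m/s = 16.59 km/s.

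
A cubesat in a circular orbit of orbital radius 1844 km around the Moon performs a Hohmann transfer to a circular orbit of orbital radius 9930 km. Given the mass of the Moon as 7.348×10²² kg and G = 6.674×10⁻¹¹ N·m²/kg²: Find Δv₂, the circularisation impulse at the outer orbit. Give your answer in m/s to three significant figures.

Δv ≈ 309 m/s

μ = GM = 6.674×10⁻¹¹ × 7.348×10²² = 4.904×10¹² m³/s².
r₁ = 1844 km = 1.844×10⁶ m.
r₂ = 9930 km = 9.930×10⁶ m.
Transfer ellipse a_t = (r₁ + r₂)/2 = 5.887×10⁶ m.
At r₁: circular v_c1 = √(μ/r₁) = 1631 m/s; transfer-perilune v_p = √[μ(2/r₁ − 1/a_t)] = 2118 m/s.
At r₂: circular v_c2 = √(μ/r₂) = 702.8 m/s; transfer-apolune v_a = √[μ(2/r₂ − 1/a_t)] = 393.3 m/s.
Δv₂ = v_c2 − v_a = 309.4 m/s.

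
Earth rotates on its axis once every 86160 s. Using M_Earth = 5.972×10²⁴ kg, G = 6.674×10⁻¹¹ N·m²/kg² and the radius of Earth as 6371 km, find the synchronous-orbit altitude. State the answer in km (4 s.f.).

h_sync ≈ 35790 km

μ = GM = 6.674×10⁻¹¹ × 5.972×10²⁴ = 3.986×10¹⁴ m³/s².
A synchronous orbit has period T, so by Kepler's third law a = (μT²/4π²)^(1/3).
μT²/4π² = 3.986×10¹⁴ × (8.616×10⁴)² / 39.48 = 7.495×10²² m³.
a = 4.216×10⁷ m = 42162 km.
Altitude h = a − R = 42162 − 6371 = 35791 km.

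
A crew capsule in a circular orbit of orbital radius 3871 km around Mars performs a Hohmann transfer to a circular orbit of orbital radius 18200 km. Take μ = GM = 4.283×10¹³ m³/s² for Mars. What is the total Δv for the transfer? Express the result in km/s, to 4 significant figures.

Δv_total ≈ 1.571 km/s

r₁ = 3871 km = 3.871×10⁶ m.
r₂ = 18200 km = 1.820×10⁷ m.
Transfer ellipse a_t = (r₁ + r₂)/2 = 1.104×10⁷ m.
At r₁: circular v_c1 = √(μ/r₁) = 3326 m/s; transfer-periapsis v_p = √[μ(2/r₁ − 1/a_t)] = 4272 m/s.
Δv₁ = v_p − v_c1 = 945.4 m/s.
At r₂: circular v_c2 = √(μ/r₂) = 1534 m/s; transfer-apoapsis v_a = √[μ(2/r₂ − 1/a_t)] = 908.6 m/s.
Δv₂ = v_c2 − v_a = 625.5 m/s.
Total Δv = Δv₁ + Δv₂ = 1571 m/s = 1.571 km/s.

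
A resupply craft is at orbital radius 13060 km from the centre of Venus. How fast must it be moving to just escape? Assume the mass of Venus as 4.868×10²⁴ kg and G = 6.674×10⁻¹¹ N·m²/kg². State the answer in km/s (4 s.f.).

μ = GM = 6.674×10⁻¹¹ × 4.868×10²⁴ = 3.249×10¹⁴ m³/s².
r = 13060 km = 1.306×10⁷ m.
Escape speed v_esc = √(2μ/r) = √(2 × 3.249×10¹⁴ / 1.306×10⁷) = √(4.975×10⁷) = 7054 m/s.
= 7.054 km/s.

v_esc ≈ 7.054 km/s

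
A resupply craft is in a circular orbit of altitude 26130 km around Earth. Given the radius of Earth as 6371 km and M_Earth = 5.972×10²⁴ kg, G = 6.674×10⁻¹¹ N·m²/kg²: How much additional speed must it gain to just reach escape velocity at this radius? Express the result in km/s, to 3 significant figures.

Δv ≈ 1.45 km/s

μ = GM = 6.674×10⁻¹¹ × 5.972×10²⁴ = 3.986×10¹⁴ m³/s².
r = 6371 + 26130 = 32501 km = 3.2501×10⁷ m.
Circular speed v_c = √(μ/r) = 3502 m/s.
Escape speed v_esc = √(2μ/r) = √2 × v_c = 4952 m/s.
Δv = v_esc − v_c = 1451 m/s = 1.451 km/s.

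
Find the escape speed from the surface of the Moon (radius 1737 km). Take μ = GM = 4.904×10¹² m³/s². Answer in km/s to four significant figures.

v_esc ≈ 2.376 km/s

r = R = 1.737×10⁶ m.
Escape speed v_esc = √(2μ/r) = √(2 × 4.904×10¹² / 1.737×10⁶) = √(5.647×10⁶) = 2376 m/s.
= 2.376 km/s.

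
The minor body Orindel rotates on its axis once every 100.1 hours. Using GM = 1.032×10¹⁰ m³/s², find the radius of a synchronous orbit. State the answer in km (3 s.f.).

T = 100.1 hours = 3.604×10⁵ s.
A synchronous orbit has period T, so by Kepler's third law a = (μT²/4π²)^(1/3).
μT²/4π² = 1.032×10¹⁰ × (3.604×10⁵)² / 39.48 = 3.395×10¹⁹ m³.
a = 3.238×10⁶ m = 3237.9 km.

r_sync ≈ 3240 km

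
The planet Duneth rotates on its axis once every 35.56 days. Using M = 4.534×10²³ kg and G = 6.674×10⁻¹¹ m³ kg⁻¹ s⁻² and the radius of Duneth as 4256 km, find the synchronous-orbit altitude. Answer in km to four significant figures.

h_sync ≈ 1.892×10⁵ km

μ = GM = 6.674×10⁻¹¹ × 4.534×10²³ = 3.026×10¹³ m³/s².
T = 35.56 days = 3.072×10⁶ s.
A synchronous orbit has period T, so by Kepler's third law a = (μT²/4π²)^(1/3).
μT²/4π² = 3.026×10¹³ × (3.072×10⁶)² / 39.48 = 7.235×10²⁴ m³.
a = 1.934×10⁸ m = 1.9341×10⁵ km.
Altitude h = a − R = 1.9341×10⁵ − 4256 = 1.8916×10⁵ km.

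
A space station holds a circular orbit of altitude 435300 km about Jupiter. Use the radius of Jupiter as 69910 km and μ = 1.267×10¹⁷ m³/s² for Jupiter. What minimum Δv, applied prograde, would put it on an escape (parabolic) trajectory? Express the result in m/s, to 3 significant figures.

Δv ≈ 6560 m/s

r = 69910 + 435300 = 505210 km = 5.0521×10⁸ m.
Circular speed v_c = √(μ/r) = 15840 m/s.
Escape speed v_esc = √(2μ/r) = √2 × v_c = 22400 m/s.
Δv = v_esc − v_c = 6560 m/s.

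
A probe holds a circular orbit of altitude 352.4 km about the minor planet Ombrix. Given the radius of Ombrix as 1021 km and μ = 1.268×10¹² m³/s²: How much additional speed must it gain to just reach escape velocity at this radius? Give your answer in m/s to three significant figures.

r = 1021 + 352.4 = 1373.4 km = 1.3734×10⁶ m.
Circular speed v_c = √(μ/r) = 960.9 m/s.
Escape speed v_esc = √(2μ/r) = √2 × v_c = 1359 m/s.
Δv = v_esc − v_c = 398.0 m/s.

Δv ≈ 398 m/s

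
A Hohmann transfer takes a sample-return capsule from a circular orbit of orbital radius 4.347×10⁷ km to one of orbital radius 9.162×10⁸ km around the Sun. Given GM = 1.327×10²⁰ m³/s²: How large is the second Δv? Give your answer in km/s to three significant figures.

r₁ = 4.347×10⁷ km = 4.347×10¹⁰ m.
r₂ = 9.162×10⁸ km = 9.162×10¹¹ m.
Transfer ellipse a_t = (r₁ + r₂)/2 = 4.798×10¹¹ m.
At r₁: circular v_c1 = √(μ/r₁) = 55250 m/s; transfer-perihelion v_p = √[μ(2/r₁ − 1/a_t)] = 76350 m/s.
At r₂: circular v_c2 = √(μ/r₂) = 12030 m/s; transfer-aphelion v_a = √[μ(2/r₂ − 1/a_t)] = 3622 m/s.
Δv₂ = v_c2 − v_a = 8413 m/s.
= 8.413 km/s.

Δv ≈ 8.41 km/s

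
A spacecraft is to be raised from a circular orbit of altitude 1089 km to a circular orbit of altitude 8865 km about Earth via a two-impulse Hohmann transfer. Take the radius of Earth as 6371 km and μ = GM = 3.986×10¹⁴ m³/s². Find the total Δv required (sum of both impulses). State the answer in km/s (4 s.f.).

Δv_total ≈ 2.128 km/s

r₁ = 6371 + 1089 = 7460.0 km = 7.4600×10⁶ m.
r₂ = 6371 + 8865 = 15236 km = 1.5236×10⁷ m.
Transfer ellipse a_t = (r₁ + r₂)/2 = 1.135×10⁷ m.
At r₁: circular v_c1 = √(μ/r₁) = 7310 m/s; transfer-perigee v_p = √[μ(2/r₁ − 1/a_t)] = 8470 m/s.
Δv₁ = v_p − v_c1 = 1160 m/s.
At r₂: circular v_c2 = √(μ/r₂) = 5115 m/s; transfer-apogee v_a = √[μ(2/r₂ − 1/a_t)] = 4147 m/s.
Δv₂ = v_c2 − v_a = 967.8 m/s.
Total Δv = Δv₁ + Δv₂ = 2128 m/s = 2.128 km/s.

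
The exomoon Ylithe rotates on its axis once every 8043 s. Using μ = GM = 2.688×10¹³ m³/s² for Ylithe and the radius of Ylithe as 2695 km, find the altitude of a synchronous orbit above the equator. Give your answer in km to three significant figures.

A synchronous orbit has period T, so by Kepler's third law a = (μT²/4π²)^(1/3).
μT²/4π² = 2.688×10¹³ × (8.043×10³)² / 39.48 = 4.405×10¹⁹ m³.
a = 3.532×10⁶ m = 3531.6 km.
Altitude h = a − R = 3531.6 − 2695 = 836.58 km.

h_sync ≈ 837 km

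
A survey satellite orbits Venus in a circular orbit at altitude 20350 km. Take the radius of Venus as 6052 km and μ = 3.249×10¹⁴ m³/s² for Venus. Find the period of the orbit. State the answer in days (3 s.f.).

T ≈ 0.547 days

r = 6052 + 20350 = 26402 km = 2.6402×10⁷ m.
Kepler's third law: T = 2π√(r³/μ) = 2π√((2.640×10⁷)³ / 3.249×10¹⁴).
r³/μ = 5.664×10⁷ s², so T = 2π × 7.526×10³ = 4.729×10⁴ s.
Converting: 4.729×10⁴ s ÷ 86400 = 0.5473 days.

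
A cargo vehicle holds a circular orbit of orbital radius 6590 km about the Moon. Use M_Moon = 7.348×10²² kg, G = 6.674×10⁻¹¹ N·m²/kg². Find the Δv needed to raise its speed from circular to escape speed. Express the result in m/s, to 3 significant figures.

Δv ≈ 357 m/s

μ = GM = 6.674×10⁻¹¹ × 7.348×10²² = 4.904×10¹² m³/s².
r = 6590 km = 6.590×10⁶ m.
Circular speed v_c = √(μ/r) = 862.7 m/s.
Escape speed v_esc = √(2μ/r) = √2 × v_c = 1220 m/s.
Δv = v_esc − v_c = 357.3 m/s.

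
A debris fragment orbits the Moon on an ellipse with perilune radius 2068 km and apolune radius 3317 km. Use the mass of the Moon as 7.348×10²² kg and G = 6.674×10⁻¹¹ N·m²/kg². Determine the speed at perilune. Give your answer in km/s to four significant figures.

μ = GM = 6.674×10⁻¹¹ × 7.348×10²² = 4.904×10¹² m³/s².
Semi-major axis a = (r_p + r_a)/2 = 2692.5 km = 2.692×10⁶ m.
Vis-viva: v² = μ(2/r − 1/a) = 4.904×10¹² × (9.671×10⁻⁷ − 3.714×10⁻⁷) = 2.921×10⁶ m²/s².
v = 1709 m/s = 1.709 km/s.

v ≈ 1.709 km/s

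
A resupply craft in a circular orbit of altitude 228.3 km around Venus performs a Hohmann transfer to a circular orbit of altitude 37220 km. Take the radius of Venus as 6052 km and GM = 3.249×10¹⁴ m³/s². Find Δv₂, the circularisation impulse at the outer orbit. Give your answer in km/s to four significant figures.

Δv ≈ 1.361 km/s

r₁ = 6052 + 228.3 = 6280.3 km = 6.2803×10⁶ m.
r₂ = 6052 + 37220 = 43272 km = 4.3272×10⁷ m.
Transfer ellipse a_t = (r₁ + r₂)/2 = 2.478×10⁷ m.
At r₁: circular v_c1 = √(μ/r₁) = 7193 m/s; transfer-periapsis v_p = √[μ(2/r₁ − 1/a_t)] = 9505 m/s.
At r₂: circular v_c2 = √(μ/r₂) = 2740 m/s; transfer-apoapsis v_a = √[μ(2/r₂ − 1/a_t)] = 1380 m/s.
Δv₂ = v_c2 − v_a = 1361 m/s.
= 1.361 km/s.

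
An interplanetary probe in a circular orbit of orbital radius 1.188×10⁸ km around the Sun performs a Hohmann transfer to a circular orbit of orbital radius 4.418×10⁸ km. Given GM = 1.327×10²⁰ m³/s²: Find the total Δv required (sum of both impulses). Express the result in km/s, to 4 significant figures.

Δv_total ≈ 14.59 km/s

r₁ = 1.188×10⁸ km = 1.188×10¹¹ m.
r₂ = 4.418×10⁸ km = 4.418×10¹¹ m.
Transfer ellipse a_t = (r₁ + r₂)/2 = 2.803×10¹¹ m.
At r₁: circular v_c1 = √(μ/r₁) = 33420 m/s; transfer-perihelion v_p = √[μ(2/r₁ − 1/a_t)] = 41960 m/s.
Δv₁ = v_p − v_c1 = 8538 m/s.
At r₂: circular v_c2 = √(μ/r₂) = 17330 m/s; transfer-aphelion v_a = √[μ(2/r₂ − 1/a_t)] = 11280 m/s.
Δv₂ = v_c2 − v_a = 6048 m/s.
Total Δv = Δv₁ + Δv₂ = 14590 m/s = 14.59 km/s.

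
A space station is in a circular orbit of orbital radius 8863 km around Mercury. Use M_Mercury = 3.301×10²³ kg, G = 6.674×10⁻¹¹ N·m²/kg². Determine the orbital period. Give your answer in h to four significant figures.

μ = GM = 6.674×10⁻¹¹ × 3.301×10²³ = 2.203×10¹³ m³/s².
r = 8863 km = 8.863×10⁶ m.
Kepler's third law: T = 2π√(r³/μ) = 2π√((8.863×10⁶)³ / 2.203×10¹³).
r³/μ = 3.160×10⁷ s², so T = 2π × 5.622×10³ = 3.532×10⁴ s.
Converting: 3.532×10⁴ s ÷ 3600 = 9.811 h.

T ≈ 9.811 h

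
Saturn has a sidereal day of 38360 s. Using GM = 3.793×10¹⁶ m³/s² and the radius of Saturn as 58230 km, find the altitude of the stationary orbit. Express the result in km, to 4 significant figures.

h_sync ≈ 54000 km

A synchronous orbit has period T, so by Kepler's third law a = (μT²/4π²)^(1/3).
μT²/4π² = 3.793×10¹⁶ × (3.836×10⁴)² / 39.48 = 1.414×10²⁴ m³.
a = 1.122×10⁸ m = 1.1223×10⁵ km.
Altitude h = a − R = 1.1223×10⁵ − 58230 = 54005 km.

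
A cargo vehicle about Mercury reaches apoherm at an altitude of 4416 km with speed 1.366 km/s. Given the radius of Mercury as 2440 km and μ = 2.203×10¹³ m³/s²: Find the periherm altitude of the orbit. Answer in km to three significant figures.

r_a = 2440 + 4416 = 6856.0 km = 6.856×10⁶ m.
Specific energy ε = v²/2 − μ/r = -2.280×10⁶ J/kg, so a = −μ/(2ε) = 4.831×10⁶ m.
The apsides satisfy r_p + r_a = 2a, so the periherm radius is 2a − r_a = 2.805×10⁶ m = 2805.2 km.
Periherm altitude = 2805.2 − 2440 = 365.15 km.

periherm altitude ≈ 365 km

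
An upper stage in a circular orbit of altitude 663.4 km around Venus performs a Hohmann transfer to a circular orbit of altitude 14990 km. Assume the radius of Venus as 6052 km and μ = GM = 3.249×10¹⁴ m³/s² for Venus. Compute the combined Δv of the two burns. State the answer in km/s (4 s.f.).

Δv_total ≈ 2.805 km/s

r₁ = 6052 + 663.4 = 6715.4 km = 6.7154×10⁶ m.
r₂ = 6052 + 14990 = 21042 km = 2.1042×10⁷ m.
Transfer ellipse a_t = (r₁ + r₂)/2 = 1.388×10⁷ m.
At r₁: circular v_c1 = √(μ/r₁) = 6956 m/s; transfer-periapsis v_p = √[μ(2/r₁ − 1/a_t)] = 8565 m/s.
Δv₁ = v_p − v_c1 = 1609 m/s.
At r₂: circular v_c2 = √(μ/r₂) = 3929 m/s; transfer-apoapsis v_a = √[μ(2/r₂ − 1/a_t)] = 2733 m/s.
Δv₂ = v_c2 − v_a = 1196 m/s.
Total Δv = Δv₁ + Δv₂ = 2805 m/s = 2.805 km/s.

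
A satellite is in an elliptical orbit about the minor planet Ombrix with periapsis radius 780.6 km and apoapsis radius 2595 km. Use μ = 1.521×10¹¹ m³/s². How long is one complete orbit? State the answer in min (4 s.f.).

T ≈ 588.8 min

Semi-major axis a = (r_p + r_a)/2 = (780.60 + 2595.0)/2 = 1687.8 km = 1.688×10⁶ m.
By Kepler's third law T = 2π√(a³/μ) = 2π × 5.622×10³ = 3.533×10⁴ s.
= 588.8 min.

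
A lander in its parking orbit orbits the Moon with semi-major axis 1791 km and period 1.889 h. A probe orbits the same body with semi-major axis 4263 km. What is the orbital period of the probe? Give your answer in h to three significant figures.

Kepler's third law: T² ∝ a³, so T₂ = T₁ (a₂/a₁)^(3/2).
a₂/a₁ = 2.380, (a₂/a₁)^(3/2) = 3.672.
T₂ = 1.889 × 3.672 = 6.937 h.

T₂ ≈ 6.94 h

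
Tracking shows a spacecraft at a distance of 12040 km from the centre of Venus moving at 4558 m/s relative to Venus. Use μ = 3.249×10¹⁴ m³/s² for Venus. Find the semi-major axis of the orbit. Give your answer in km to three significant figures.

r = 1.204×10⁷ m.
Specific orbital energy ε = v²/2 − μ/r = (4558)²/2 − 3.249×10¹⁴/1.204×10⁷ = -1.660×10⁷ J/kg.
Since ε = −μ/(2a), a = −μ/(2ε) = 9.788×10⁶ m = 9787.7 km.

a ≈ 9790 km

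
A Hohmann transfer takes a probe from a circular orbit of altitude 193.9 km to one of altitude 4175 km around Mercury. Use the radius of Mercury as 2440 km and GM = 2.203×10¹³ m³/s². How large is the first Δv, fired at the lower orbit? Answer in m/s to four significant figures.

r₁ = 2440 + 193.9 = 2633.9 km = 2.6339×10⁶ m.
r₂ = 2440 + 4175 = 6615.0 km = 6.6150×10⁶ m.
Transfer ellipse a_t = (r₁ + r₂)/2 = 4.624×10⁶ m.
At r₁: circular v_c1 = √(μ/r₁) = 2892 m/s; transfer-periherm v_p = √[μ(2/r₁ − 1/a_t)] = 3459 m/s.
Δv₁ = v_p − v_c1 = 566.9 m/s.

Δv ≈ 566.9 m/s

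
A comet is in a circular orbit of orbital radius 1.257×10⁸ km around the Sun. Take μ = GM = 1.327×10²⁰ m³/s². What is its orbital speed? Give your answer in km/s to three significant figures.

r = 1.257×10⁸ km = 1.257×10¹¹ m.
For a circular orbit v = √(μ/r) = √(1.327×10²⁰ / 1.257×10¹¹) = √(1.056×10⁹) = 32490 m/s.
That is 32.49 km/s.

v ≈ 32.5 km/s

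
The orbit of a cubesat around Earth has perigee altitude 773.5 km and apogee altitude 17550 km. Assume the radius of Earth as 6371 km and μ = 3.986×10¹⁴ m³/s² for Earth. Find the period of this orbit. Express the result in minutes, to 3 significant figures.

r_p = 6371 + 773.5 = 7144.5 km = 7.1445×10⁶ m.
r_a = 6371 + 17550 = 23921 km = 2.3921×10⁷ m.
Semi-major axis a = (r_p + r_a)/2 = (7144.5 + 23921)/2 = 15533 km = 1.553×10⁷ m.
By Kepler's third law T = 2π√(a³/μ) = 2π × 3.066×10³ = 1.927×10⁴ s.
= 321.1 minutes.

T ≈ 321 minutes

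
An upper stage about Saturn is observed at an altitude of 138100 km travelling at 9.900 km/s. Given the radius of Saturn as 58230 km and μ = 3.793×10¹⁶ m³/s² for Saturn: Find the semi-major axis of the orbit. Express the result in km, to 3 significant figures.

a ≈ 1.32×10⁵ km

r = 58230 + 138100 = 1.9633×10⁵ km = 1.963×10⁸ m.
Specific orbital energy ε = v²/2 − μ/r = (9900)²/2 − 3.793×10¹⁶/1.963×10⁸ = -1.442×10⁸ J/kg.
Since ε = −μ/(2a), a = −μ/(2ε) = 1.315×10⁸ m = 1.3153×10⁵ km.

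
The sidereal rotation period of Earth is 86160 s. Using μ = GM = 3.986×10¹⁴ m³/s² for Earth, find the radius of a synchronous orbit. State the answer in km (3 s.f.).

r_sync ≈ 42200 km

A synchronous orbit has period T, so by Kepler's third law a = (μT²/4π²)^(1/3).
μT²/4π² = 3.986×10¹⁴ × (8.616×10⁴)² / 39.48 = 7.495×10²² m³.
a = 4.216×10⁷ m = 42163 km.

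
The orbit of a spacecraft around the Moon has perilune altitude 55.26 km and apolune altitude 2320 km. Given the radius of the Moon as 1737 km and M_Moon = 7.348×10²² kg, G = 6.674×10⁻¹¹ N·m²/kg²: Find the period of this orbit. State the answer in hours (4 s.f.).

μ = GM = 6.674×10⁻¹¹ × 7.348×10²² = 4.904×10¹² m³/s².
r_p = 1737 + 55.26 = 1792.3 km = 1.7923×10⁶ m.
r_a = 1737 + 2320 = 4057.0 km = 4.0570×10⁶ m.
Semi-major axis a = (r_p + r_a)/2 = (1792.3 + 4057.0)/2 = 2924.6 km = 2.925×10⁶ m.
By Kepler's third law T = 2π√(a³/μ) = 2π × 2.259×10³ = 1.419×10⁴ s.
= 3.942 hours.

T ≈ 3.942 hours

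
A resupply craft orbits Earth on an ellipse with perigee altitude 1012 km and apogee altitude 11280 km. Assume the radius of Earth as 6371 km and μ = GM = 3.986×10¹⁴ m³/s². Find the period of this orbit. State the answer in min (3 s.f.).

r_p = 6371 + 1012 = 7383.0 km = 7.3830×10⁶ m.
r_a = 6371 + 11280 = 17651 km = 1.7651×10⁷ m.
Semi-major axis a = (r_p + r_a)/2 = (7383.0 + 17651)/2 = 12517 km = 1.252×10⁷ m.
By Kepler's third law T = 2π√(a³/μ) = 2π × 2.218×10³ = 1.394×10⁴ s.
= 232.3 min.

T ≈ 232 min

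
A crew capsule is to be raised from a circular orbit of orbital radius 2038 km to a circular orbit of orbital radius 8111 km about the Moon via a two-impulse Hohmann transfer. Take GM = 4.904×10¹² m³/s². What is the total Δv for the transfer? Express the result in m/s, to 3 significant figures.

r₁ = 2038 km = 2.038×10⁶ m.
r₂ = 8111 km = 8.111×10⁶ m.
Transfer ellipse a_t = (r₁ + r₂)/2 = 5.074×10⁶ m.
At r₁: circular v_c1 = √(μ/r₁) = 1551 m/s; transfer-perilune v_p = √[μ(2/r₁ − 1/a_t)] = 1961 m/s.
Δv₁ = v_p − v_c1 = 409.9 m/s.
At r₂: circular v_c2 = √(μ/r₂) = 777.6 m/s; transfer-apolune v_a = √[μ(2/r₂ − 1/a_t)] = 492.8 m/s.
Δv₂ = v_c2 − v_a = 284.8 m/s.
Total Δv = Δv₁ + Δv₂ = 694.7 m/s.

Δv_total ≈ 695 m/s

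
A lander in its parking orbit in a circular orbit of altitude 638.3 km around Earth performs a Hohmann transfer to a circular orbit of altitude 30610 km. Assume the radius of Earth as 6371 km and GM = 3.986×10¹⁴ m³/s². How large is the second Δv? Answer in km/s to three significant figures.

r₁ = 6371 + 638.3 = 7009.3 km = 7.0093×10⁶ m.
r₂ = 6371 + 30610 = 36981 km = 3.6981×10⁷ m.
Transfer ellipse a_t = (r₁ + r₂)/2 = 2.200×10⁷ m.
At r₁: circular v_c1 = √(μ/r₁) = 7541 m/s; transfer-perigee v_p = √[μ(2/r₁ − 1/a_t)] = 9778 m/s.
At r₂: circular v_c2 = √(μ/r₂) = 3283 m/s; transfer-apogee v_a = √[μ(2/r₂ − 1/a_t)] = 1853 m/s.
Δv₂ = v_c2 − v_a = 1430 m/s.
= 1.430 km/s.

Δv ≈ 1.43 km/s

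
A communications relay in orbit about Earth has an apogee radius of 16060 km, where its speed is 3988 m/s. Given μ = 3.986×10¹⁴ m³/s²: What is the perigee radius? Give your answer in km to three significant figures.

perigee radius ≈ 7570 km

r_a = 1.606×10⁷ m.
Specific energy ε = v²/2 − μ/r = -1.687×10⁷ J/kg, so a = −μ/(2ε) = 1.182×10⁷ m.
The apsides satisfy r_p + r_a = 2a, so the perigee radius is 2a − r_a = 7.571×10⁶ m = 7571.4 km.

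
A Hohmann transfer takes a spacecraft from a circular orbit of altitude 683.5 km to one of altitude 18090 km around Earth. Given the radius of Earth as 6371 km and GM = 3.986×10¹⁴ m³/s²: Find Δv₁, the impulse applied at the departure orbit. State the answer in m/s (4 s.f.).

r₁ = 6371 + 683.5 = 7054.5 km = 7.0545×10⁶ m.
r₂ = 6371 + 18090 = 24461 km = 2.4461×10⁷ m.
Transfer ellipse a_t = (r₁ + r₂)/2 = 1.576×10⁷ m.
At r₁: circular v_c1 = √(μ/r₁) = 7517 m/s; transfer-perigee v_p = √[μ(2/r₁ − 1/a_t)] = 9365 m/s.
Δv₁ = v_p − v_c1 = 1849 m/s.

Δv ≈ 1849 m/s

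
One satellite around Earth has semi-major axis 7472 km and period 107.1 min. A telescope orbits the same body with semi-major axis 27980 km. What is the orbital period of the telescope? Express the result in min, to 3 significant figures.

Kepler's third law: T² ∝ a³, so T₂ = T₁ (a₂/a₁)^(3/2).
a₂/a₁ = 3.745, (a₂/a₁)^(3/2) = 7.246.
T₂ = 107.1 × 7.246 = 776.1 min.

T₂ ≈ 776 min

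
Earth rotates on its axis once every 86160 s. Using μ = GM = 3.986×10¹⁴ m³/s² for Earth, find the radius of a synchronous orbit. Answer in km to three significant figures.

r_sync ≈ 42200 km

A synchronous orbit has period T, so by Kepler's third law a = (μT²/4π²)^(1/3).
μT²/4π² = 3.986×10¹⁴ × (8.616×10⁴)² / 39.48 = 7.495×10²² m³.
a = 4.216×10⁷ m = 42163 km.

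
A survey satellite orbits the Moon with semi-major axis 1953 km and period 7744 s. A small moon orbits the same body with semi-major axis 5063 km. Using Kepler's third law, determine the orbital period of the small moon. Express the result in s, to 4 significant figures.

Kepler's third law: T² ∝ a³, so T₂ = T₁ (a₂/a₁)^(3/2).
a₂/a₁ = 2.592, (a₂/a₁)^(3/2) = 4.174.
T₂ = 7744 × 4.174 = 32320 s.

T₂ ≈ 32320 s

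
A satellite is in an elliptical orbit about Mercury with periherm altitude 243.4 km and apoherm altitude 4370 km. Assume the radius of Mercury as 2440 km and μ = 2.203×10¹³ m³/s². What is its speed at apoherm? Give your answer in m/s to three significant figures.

v ≈ 1350 m/s

r_p = 2440 + 243.4 = 2683.4 km = 2.6834×10⁶ m.
r_a = 2440 + 4370 = 6810.0 km = 6.8100×10⁶ m.
Semi-major axis a = (r_p + r_a)/2 = 4746.7 km = 4.747×10⁶ m.
Vis-viva: v² = μ(2/r − 1/a) = 2.203×10¹³ × (2.937×10⁻⁷ − 2.107×10⁻⁷) = 1.829×10⁶ m²/s².
v = 1352 m/s.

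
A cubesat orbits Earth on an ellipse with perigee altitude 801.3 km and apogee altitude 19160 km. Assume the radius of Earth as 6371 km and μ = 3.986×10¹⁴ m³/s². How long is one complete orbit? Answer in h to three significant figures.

r_p = 6371 + 801.3 = 7172.3 km = 7.1723×10⁶ m.
r_a = 6371 + 19160 = 25531 km = 2.5531×10⁷ m.
Semi-major axis a = (r_p + r_a)/2 = (7172.3 + 25531)/2 = 16352 km = 1.635×10⁷ m.
By Kepler's third law T = 2π√(a³/μ) = 2π × 3.312×10³ = 2.081×10⁴ s.
= 5.780 h.

T ≈ 5.78 h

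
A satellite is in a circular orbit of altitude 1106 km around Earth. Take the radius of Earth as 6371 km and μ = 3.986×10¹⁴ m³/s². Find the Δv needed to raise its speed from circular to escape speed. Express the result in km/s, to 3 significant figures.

Δv ≈ 3.02 km/s

r = 6371 + 1106 = 7477.0 km = 7.4770×10⁶ m.
Circular speed v_c = √(μ/r) = 7301 m/s.
Escape speed v_esc = √(2μ/r) = √2 × v_c = 10330 m/s.
Δv = v_esc − v_c = 3024 m/s = 3.024 km/s.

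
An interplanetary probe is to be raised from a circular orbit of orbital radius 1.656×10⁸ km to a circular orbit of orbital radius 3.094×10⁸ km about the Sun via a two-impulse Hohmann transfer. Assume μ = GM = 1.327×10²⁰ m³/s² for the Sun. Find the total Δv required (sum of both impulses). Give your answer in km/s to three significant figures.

Δv_total ≈ 7.42 km/s

r₁ = 1.656×10⁸ km = 1.656×10¹¹ m.
r₂ = 3.094×10⁸ km = 3.094×10¹¹ m.
Transfer ellipse a_t = (r₁ + r₂)/2 = 2.375×10¹¹ m.
At r₁: circular v_c1 = √(μ/r₁) = 28310 m/s; transfer-perihelion v_p = √[μ(2/r₁ − 1/a_t)] = 32310 m/s.
Δv₁ = v_p − v_c1 = 4002 m/s.
At r₂: circular v_c2 = √(μ/r₂) = 20710 m/s; transfer-aphelion v_a = √[μ(2/r₂ − 1/a_t)] = 17290 m/s.
Δv₂ = v_c2 − v_a = 3417 m/s.
Total Δv = Δv₁ + Δv₂ = 7419 m/s = 7.419 km/s.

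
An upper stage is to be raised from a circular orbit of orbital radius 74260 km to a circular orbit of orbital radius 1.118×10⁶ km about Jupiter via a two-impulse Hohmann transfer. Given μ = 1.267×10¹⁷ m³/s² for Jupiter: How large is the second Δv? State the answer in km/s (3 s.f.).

Δv ≈ 6.89 km/s

r₁ = 74260 km = 7.426×10⁷ m.
r₂ = 1.118×10⁶ km = 1.118×10⁹ m.
Transfer ellipse a_t = (r₁ + r₂)/2 = 5.961×10⁸ m.
At r₁: circular v_c1 = √(μ/r₁) = 41310 m/s; transfer-perijove v_p = √[μ(2/r₁ − 1/a_t)] = 56570 m/s.
At r₂: circular v_c2 = √(μ/r₂) = 10650 m/s; transfer-apojove v_a = √[μ(2/r₂ − 1/a_t)] = 3757 m/s.
Δv₂ = v_c2 − v_a = 6888 m/s.
= 6.888 km/s.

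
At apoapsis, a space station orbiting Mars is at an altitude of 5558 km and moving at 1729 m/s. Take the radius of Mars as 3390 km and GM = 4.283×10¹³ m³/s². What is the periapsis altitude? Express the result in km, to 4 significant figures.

r_a = 3390 + 5558 = 8948.0 km = 8.948×10⁶ m.
Specific energy ε = v²/2 − μ/r = -3.292×10⁶ J/kg, so a = −μ/(2ε) = 6.506×10⁶ m.
The apsides satisfy r_p + r_a = 2a, so the periapsis radius is 2a − r_a = 4.063×10⁶ m = 4063.0 km.
Periapsis altitude = 4063.0 − 3390 = 673.02 km.

periapsis altitude ≈ 673.0 km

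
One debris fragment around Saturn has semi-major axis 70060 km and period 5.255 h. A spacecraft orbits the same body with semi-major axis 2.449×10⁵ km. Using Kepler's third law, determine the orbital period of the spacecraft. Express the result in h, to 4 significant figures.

T₂ ≈ 34.34 h

Kepler's third law: T² ∝ a³, so T₂ = T₁ (a₂/a₁)^(3/2).
a₂/a₁ = 3.496, (a₂/a₁)^(3/2) = 6.535.
T₂ = 5.255 × 6.535 = 34.34 h.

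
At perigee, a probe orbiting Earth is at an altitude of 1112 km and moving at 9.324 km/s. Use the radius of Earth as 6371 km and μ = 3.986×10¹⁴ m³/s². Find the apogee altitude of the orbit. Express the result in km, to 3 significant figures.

r_p = 6371 + 1112 = 7483.0 km = 7.483×10⁶ m.
Specific energy ε = v²/2 − μ/r = -9.799×10⁶ J/kg, so a = −μ/(2ε) = 2.034×10⁷ m.
The apsides satisfy r_p + r_a = 2a, so the apogee radius is 2a − r_p = 3.319×10⁷ m = 33195 km.
Apogee altitude = 33195 − 6371 = 26824 km.

apogee altitude ≈ 26800 km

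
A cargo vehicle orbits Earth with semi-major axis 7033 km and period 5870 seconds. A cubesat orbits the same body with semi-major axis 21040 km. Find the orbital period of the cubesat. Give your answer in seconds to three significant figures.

Kepler's third law: T² ∝ a³, so T₂ = T₁ (a₂/a₁)^(3/2).
a₂/a₁ = 2.992, (a₂/a₁)^(3/2) = 5.174.
T₂ = 5870 × 5.174 = 30370 seconds.

T₂ ≈ 30400 seconds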